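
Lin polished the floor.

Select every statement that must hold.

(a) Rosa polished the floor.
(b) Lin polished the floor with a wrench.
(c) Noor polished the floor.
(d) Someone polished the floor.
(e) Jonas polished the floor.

(a) Not entailed — the passage has Lin polishing the floor, not Rosa.
(b) Not entailed — 'with a wrench' adds information not in the original event.
(c) Not entailed — the passage has Lin polishing the floor, not Noor.
(d) Entailed — generalizing the agent leaves a sub-description the original still satisfies.
(e) Not entailed — the passage has Lin polishing the floor, not Jonas.

(d)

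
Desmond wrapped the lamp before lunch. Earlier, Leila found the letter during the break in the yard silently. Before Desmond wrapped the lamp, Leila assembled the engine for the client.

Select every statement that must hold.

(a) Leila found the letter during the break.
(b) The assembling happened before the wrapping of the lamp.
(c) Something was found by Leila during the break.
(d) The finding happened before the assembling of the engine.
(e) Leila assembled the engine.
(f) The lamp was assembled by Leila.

(a) Entailed — every conjunct here is already in the original finding event.
(b) Entailed — the narrative places the assembling before the wrapping.
(c) Entailed — this follows by dropping conjuncts from the finding event's description.
(d) Not entailed — the narrative doesn't order the finding relative to the assembling.
(e) Entailed — the original entails any weakening of itself; this just drops 'for the client'.
(f) Not entailed — Leila assembled the engine, not the lamp; the lamp belongs to the wrapping event.

(a), (b), (c), (e)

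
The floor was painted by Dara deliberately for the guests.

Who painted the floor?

'Dara' marks the agent of the painting event.

Dara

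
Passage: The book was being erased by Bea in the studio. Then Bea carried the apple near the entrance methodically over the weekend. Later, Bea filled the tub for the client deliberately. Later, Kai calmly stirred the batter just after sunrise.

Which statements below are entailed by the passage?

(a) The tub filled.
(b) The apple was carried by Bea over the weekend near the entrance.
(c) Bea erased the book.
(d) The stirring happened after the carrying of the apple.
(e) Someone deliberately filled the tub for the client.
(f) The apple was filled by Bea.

(a) Entailed — 'Bea filled the tub' is causative; it entails the inchoative 'the tub filled'.
(b) Entailed — dropping 'methodically' leaves a sub-description the original still satisfies.
(c) Not entailed — 'was erasing' is progressive on an accomplishment; it does not entail the completed 'erased'.
(d) Entailed — the narrative places the carrying before the stirring.
(e) Entailed — this follows by dropping conjuncts from the filling event's description.
(f) Not entailed — Bea filled the tub, not the apple; the apple belongs to the carrying event.

(a), (b), (d), (e)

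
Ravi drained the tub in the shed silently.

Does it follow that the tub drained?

'Ravi drained the tub' is the causative; it entails the inchoative 'the tub drained'.

yes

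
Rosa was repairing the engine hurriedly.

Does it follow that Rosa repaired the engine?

no

'was repairing' is progressive; for an accomplishment like 'repair the engine', it doesn't entail completion.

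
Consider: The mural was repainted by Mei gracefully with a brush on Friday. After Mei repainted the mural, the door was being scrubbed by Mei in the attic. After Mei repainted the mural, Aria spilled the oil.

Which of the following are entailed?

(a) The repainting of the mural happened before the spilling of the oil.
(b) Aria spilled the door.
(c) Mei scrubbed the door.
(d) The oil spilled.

(a), (c), (d)

(a) Entailed — the narrative places the repainting before the spilling.
(b) Not entailed — Aria spilled the oil, not the door; the door belongs to the scrubbing event.
(c) Entailed — 'scrub' is an activity; 'was scrubbing' entails that some scrubbing happened, so 'scrubbed' holds.
(d) Entailed — 'Aria spilled the oil' is causative; it entails the inchoative 'the oil spilled'.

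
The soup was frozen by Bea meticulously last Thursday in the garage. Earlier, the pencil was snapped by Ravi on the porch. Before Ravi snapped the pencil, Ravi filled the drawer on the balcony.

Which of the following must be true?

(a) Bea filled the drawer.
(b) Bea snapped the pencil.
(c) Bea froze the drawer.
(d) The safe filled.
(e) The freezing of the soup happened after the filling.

(a) Not entailed — the passage has Ravi filling the drawer, not Bea.
(b) Not entailed — the passage has Ravi snapping the pencil, not Bea.
(c) Not entailed — Bea froze the soup, not the drawer; the drawer belongs to the filling event.
(d) Not entailed — the drawer is what filled, not the safe.
(e) Entailed — the narrative places the filling before the freezing.

(e)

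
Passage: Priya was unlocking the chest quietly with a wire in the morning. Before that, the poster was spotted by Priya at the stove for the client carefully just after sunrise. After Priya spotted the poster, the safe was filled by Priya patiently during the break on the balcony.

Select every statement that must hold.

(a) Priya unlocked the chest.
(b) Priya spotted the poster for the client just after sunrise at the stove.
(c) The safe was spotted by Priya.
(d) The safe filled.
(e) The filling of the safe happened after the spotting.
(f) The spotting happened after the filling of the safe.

(b), (d), (e)

(a) Not entailed — 'was unlocking' is progressive on an accomplishment; it does not entail the completed 'unlocked'.
(b) Entailed — every conjunct here is already in the original spotting event.
(c) Not entailed — Priya spotted the poster, not the safe; the safe belongs to the filling event.
(d) Entailed — 'Priya filled the safe' is causative; it entails the inchoative 'the safe filled'.
(e) Entailed — the narrative places the spotting before the filling.
(f) Not entailed — the narrative places the spotting before the filling, not after.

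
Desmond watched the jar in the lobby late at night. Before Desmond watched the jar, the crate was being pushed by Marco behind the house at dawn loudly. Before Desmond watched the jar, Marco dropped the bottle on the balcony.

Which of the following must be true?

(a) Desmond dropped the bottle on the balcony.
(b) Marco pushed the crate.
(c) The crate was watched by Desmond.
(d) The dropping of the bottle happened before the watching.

(a) Not entailed — the passage has Marco dropping the bottle, not Desmond.
(b) Entailed — 'push' is an activity; 'was pushing' entails that some pushing happened, so 'pushed' holds.
(c) Not entailed — Desmond watched the jar, not the crate; the crate belongs to the pushing event.
(d) Entailed — the narrative places the dropping before the watching.

(b), (d)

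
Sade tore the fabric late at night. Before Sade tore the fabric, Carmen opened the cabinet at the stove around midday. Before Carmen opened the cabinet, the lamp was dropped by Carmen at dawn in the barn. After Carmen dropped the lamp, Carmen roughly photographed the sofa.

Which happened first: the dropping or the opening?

the dropping

The connectives place the dropping before the opening.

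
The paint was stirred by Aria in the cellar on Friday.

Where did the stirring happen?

in the cellar

'in the cellar' marks the location of the stirring event.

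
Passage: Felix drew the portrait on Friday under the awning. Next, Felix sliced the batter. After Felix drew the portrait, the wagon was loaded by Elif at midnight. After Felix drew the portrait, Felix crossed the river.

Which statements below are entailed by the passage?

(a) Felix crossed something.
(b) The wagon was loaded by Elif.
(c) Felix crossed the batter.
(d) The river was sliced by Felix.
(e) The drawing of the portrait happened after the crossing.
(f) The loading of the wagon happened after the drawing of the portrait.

(a), (b), (f)

(a) Entailed — this follows by dropping conjuncts from the crossing event's description.
(b) Entailed — this follows by dropping conjuncts from the loading event's description.
(c) Not entailed — Felix crossed the river, not the batter; the batter belongs to the slicing event.
(d) Not entailed — Felix sliced the batter, not the river; the river belongs to the crossing event.
(e) Not entailed — the narrative places the drawing before the crossing, not after.
(f) Entailed — the narrative places the drawing before the loading.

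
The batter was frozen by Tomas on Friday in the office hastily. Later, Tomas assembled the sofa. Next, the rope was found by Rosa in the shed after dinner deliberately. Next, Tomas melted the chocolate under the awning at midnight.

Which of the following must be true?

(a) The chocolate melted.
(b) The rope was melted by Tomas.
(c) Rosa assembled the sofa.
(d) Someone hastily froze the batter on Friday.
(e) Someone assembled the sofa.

(a) Entailed — 'Tomas melted the chocolate' is causative; it entails the inchoative 'the chocolate melted'.
(b) Not entailed — Tomas melted the chocolate, not the rope; the rope belongs to the finding event.
(c) Not entailed — the passage has Tomas assembling the sofa, not Rosa.
(d) Entailed — dropping 'in the office' and generalizing the agent leaves a sub-description the original still satisfies.
(e) Entailed — every conjunct here is already in the original assembling event.

(a), (d), (e)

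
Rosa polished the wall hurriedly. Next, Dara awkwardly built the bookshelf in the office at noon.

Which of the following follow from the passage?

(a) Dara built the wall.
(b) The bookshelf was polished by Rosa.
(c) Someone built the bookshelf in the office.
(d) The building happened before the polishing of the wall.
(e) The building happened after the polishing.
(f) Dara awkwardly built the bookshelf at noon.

(a) Not entailed — Dara built the bookshelf, not the wall; the wall belongs to the polishing event.
(b) Not entailed — Rosa polished the wall, not the bookshelf; the bookshelf belongs to the building event.
(c) Entailed — dropping 'at noon', 'awkwardly' and generalizing the agent leaves a sub-description the original still satisfies.
(d) Not entailed — the narrative places the polishing before the building, not after.
(e) Entailed — the narrative places the polishing before the building.
(f) Entailed — this follows by dropping conjuncts from the building event's description.

(c), (e), (f)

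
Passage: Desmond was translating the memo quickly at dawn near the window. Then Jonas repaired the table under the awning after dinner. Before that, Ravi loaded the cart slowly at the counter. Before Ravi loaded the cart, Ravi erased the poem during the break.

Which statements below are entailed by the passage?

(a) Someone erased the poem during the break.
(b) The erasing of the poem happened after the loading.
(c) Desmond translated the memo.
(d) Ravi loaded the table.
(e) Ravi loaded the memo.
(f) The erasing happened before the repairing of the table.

(a), (f)

(a) Entailed — generalizing the agent leaves a sub-description the original still satisfies.
(b) Not entailed — the narrative places the erasing before the loading, not after.
(c) Not entailed — 'was translating' is progressive on an accomplishment; it does not entail the completed 'translated'.
(d) Not entailed — Ravi loaded the cart, not the table; the table belongs to the repairing event.
(e) Not entailed — Ravi loaded the cart, not the memo; the memo belongs to the translating event.
(f) Entailed — the narrative places the erasing before the repairing.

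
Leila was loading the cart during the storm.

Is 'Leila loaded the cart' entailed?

no

'was loading' is progressive; for an accomplishment like 'load the cart', it doesn't entail completion.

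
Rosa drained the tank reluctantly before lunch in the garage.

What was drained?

the tank

'the tank' marks the patient of the draining event.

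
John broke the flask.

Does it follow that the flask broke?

'John broke the flask' is the causative; it entails the inchoative 'the flask broke'.

yes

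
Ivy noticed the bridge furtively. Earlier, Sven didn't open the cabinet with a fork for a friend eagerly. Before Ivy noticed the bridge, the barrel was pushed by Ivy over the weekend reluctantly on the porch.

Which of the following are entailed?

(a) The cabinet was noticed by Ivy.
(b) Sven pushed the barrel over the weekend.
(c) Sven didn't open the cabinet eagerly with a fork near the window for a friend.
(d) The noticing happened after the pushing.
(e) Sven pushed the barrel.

(c), (d)

(a) Not entailed — Ivy noticed the bridge, not the cabinet; the cabinet belongs to the opening event.
(b) Not entailed — the passage has Ivy pushing the barrel, not Sven.
(c) Entailed — under negation, adding a further restriction is entailed: if no such opening event occurred, none occurred near the window either.
(d) Entailed — the narrative places the pushing before the noticing.
(e) Not entailed — the passage has Ivy pushing the barrel, not Sven.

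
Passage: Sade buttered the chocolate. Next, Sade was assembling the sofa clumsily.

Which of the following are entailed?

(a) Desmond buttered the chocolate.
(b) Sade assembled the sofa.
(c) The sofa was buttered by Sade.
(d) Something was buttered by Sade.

(d)

(a) Not entailed — the passage has Sade buttering the chocolate, not Desmond.
(b) Not entailed — 'was assembling' is progressive on an accomplishment; it does not entail the completed 'assembled'.
(c) Not entailed — Sade buttered the chocolate, not the sofa; the sofa belongs to the assembling event.
(d) Entailed — this follows by dropping conjuncts from the buttering event's description.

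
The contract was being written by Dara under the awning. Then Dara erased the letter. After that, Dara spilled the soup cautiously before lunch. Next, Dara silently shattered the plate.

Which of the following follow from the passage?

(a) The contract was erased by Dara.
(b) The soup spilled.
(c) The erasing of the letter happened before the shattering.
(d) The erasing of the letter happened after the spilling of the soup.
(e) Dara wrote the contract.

(b), (c)

(a) Not entailed — Dara erased the letter, not the contract; the contract belongs to the writing event.
(b) Entailed — 'Dara spilled the soup' is causative; it entails the inchoative 'the soup spilled'.
(c) Entailed — the narrative places the erasing before the shattering.
(d) Not entailed — the narrative places the erasing before the spilling, not after.
(e) Not entailed — 'was writing' is progressive on an accomplishment; it does not entail the completed 'wrote'.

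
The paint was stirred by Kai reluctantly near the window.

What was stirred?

the paint

'the paint' marks the patient of the stirring event.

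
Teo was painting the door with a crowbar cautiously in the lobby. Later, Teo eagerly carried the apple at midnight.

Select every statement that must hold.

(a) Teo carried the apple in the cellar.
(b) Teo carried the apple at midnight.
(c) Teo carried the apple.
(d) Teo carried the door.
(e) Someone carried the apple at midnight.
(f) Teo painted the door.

(b), (c), (e)

(a) Not entailed — 'in the cellar' adds information not in the original event.
(b) Entailed — the original entails any weakening of itself; this just drops 'eagerly'.
(c) Entailed — the original entails any weakening of itself; this just drops 'eagerly', 'at midnight'.
(d) Not entailed — Teo carried the apple, not the door; the door belongs to the painting event.
(e) Entailed — every conjunct here is already in the original carrying event.
(f) Not entailed — 'was painting' is progressive on an accomplishment; it does not entail the completed 'painted'.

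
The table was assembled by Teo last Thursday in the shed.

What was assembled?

'the table' marks the patient of the assembling event.

the table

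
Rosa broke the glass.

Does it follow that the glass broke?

yes

'Rosa broke the glass' is the causative; it entails the inchoative 'the glass broke'.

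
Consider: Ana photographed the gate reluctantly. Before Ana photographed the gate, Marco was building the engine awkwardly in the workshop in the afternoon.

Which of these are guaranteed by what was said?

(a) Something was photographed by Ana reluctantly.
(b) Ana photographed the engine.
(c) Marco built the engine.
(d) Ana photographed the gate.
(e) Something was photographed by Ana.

(a), (d), (e)

(a) Entailed — this follows by dropping conjuncts from the photographing event's description.
(b) Not entailed — Ana photographed the gate, not the engine; the engine belongs to the building event.
(c) Not entailed — 'was building' is progressive on an accomplishment; it does not entail the completed 'built'.
(d) Entailed — every conjunct here is already in the original photographing event.
(e) Entailed — this follows by dropping conjuncts from the photographing event's description.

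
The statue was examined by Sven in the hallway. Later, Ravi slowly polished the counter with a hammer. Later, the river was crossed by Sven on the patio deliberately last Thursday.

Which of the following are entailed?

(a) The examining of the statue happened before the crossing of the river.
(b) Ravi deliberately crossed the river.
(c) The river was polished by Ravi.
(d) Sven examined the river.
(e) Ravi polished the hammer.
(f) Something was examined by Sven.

(a) Entailed — the narrative places the examining before the crossing.
(b) Not entailed — the passage has Sven crossing the river, not Ravi.
(c) Not entailed — Ravi polished the counter, not the river; the river belongs to the crossing event.
(d) Not entailed — Sven examined the statue, not the river; the river belongs to the crossing event.
(e) Not entailed — the hammer is the instrument, not what was polished.
(f) Entailed — the original entails any weakening of itself; this just drops 'in the hallway' and generalizes the patient.

(a), (f)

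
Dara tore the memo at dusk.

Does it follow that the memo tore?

yes

'Dara tore the memo' is the causative; it entails the inchoative 'the memo tore'.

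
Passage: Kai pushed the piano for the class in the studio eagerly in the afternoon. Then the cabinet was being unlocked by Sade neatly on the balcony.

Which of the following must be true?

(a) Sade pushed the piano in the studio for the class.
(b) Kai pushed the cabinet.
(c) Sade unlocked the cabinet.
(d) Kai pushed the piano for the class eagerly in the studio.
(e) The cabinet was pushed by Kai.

(d)

(a) Not entailed — the passage has Kai pushing the piano, not Sade.
(b) Not entailed — Kai pushed the piano, not the cabinet; the cabinet belongs to the unlocking event.
(c) Not entailed — 'was unlocking' is progressive on an accomplishment; it does not entail the completed 'unlocked'.
(d) Entailed — dropping 'in the afternoon' leaves a sub-description the original still satisfies.
(e) Not entailed — Kai pushed the piano, not the cabinet; the cabinet belongs to the unlocking event.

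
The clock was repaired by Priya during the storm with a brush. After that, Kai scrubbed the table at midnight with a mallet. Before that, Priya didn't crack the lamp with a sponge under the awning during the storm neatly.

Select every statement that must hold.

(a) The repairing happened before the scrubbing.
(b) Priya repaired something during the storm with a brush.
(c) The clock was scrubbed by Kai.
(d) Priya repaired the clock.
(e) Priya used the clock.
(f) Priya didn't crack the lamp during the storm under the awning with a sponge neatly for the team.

(a) Entailed — the narrative places the repairing before the scrubbing.
(b) Entailed — the original entails any weakening of itself; this just generalizes the patient.
(c) Not entailed — Kai scrubbed the table, not the clock; the clock belongs to the repairing event.
(d) Entailed — dropping 'with a brush', 'during the storm' leaves a sub-description the original still satisfies.
(e) Not entailed — the clock is the patient, not an instrument — Priya used a brush.
(f) Entailed — under negation, adding a further restriction is entailed: if no such cracking event occurred, none occurred for the team either.

(a), (b), (d), (f)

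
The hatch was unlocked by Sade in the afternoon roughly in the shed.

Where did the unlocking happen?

in the shed

'in the shed' marks the location of the unlocking event.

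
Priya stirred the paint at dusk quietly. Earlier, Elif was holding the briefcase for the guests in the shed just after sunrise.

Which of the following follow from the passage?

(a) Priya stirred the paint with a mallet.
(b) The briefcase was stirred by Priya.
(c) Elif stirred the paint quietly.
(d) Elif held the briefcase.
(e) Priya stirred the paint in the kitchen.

(a) Not entailed — 'with a mallet' adds information not in the original event.
(b) Not entailed — Priya stirred the paint, not the briefcase; the briefcase belongs to the holding event.
(c) Not entailed — the passage has Priya stirring the paint, not Elif.
(d) Entailed — 'hold' is an activity; 'was holding' entails that some holding happened, so 'held' holds.
(e) Not entailed — 'in the kitchen' adds information not in the original event.

(d)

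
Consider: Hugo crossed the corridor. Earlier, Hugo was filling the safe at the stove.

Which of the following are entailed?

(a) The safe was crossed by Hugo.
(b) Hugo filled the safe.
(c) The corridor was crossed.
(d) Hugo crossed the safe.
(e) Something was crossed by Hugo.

(a) Not entailed — Hugo crossed the corridor, not the safe; the safe belongs to the filling event.
(b) Not entailed — 'was filling' is progressive on an accomplishment; it does not entail the completed 'filled'.
(c) Entailed — generalizing the agent leaves a sub-description the original still satisfies.
(d) Not entailed — Hugo crossed the corridor, not the safe; the safe belongs to the filling event.
(e) Entailed — the original entails any weakening of itself; this just generalizes the patient.

(c), (e)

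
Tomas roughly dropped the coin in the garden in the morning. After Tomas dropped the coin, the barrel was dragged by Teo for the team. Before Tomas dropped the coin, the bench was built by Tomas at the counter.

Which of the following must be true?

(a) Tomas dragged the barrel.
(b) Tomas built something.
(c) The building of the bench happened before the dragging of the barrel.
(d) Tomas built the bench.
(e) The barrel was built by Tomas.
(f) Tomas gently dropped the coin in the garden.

(a) Not entailed — the passage has Teo dragging the barrel, not Tomas.
(b) Entailed — every conjunct here is already in the original building event.
(c) Entailed — the narrative places the building before the dragging.
(d) Entailed — this follows by dropping conjuncts from the building event's description.
(e) Not entailed — Tomas built the bench, not the barrel; the barrel belongs to the dragging event.
(f) Not entailed — 'gently' adds a manner not in (and inconsistent with) the original.

(b), (c), (d)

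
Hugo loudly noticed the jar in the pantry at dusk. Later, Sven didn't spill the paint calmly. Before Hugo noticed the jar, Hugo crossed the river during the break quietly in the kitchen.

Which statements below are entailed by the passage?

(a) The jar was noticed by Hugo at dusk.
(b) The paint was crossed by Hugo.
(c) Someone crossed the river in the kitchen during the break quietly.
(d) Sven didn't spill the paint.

(a), (c)

(a) Entailed — dropping 'in the pantry', 'loudly' leaves a sub-description the original still satisfies.
(b) Not entailed — Hugo crossed the river, not the paint; the paint belongs to the spilling event.
(c) Entailed — the original entails any weakening of itself; this just generalizes the agent.
(d) Not entailed — dropping 'calmly' under negation is not valid — the original leaves open that Sven spilled the paint some other way.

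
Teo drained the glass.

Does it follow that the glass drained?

yes

'Teo drained the glass' is the causative; it entails the inchoative 'the glass drained'.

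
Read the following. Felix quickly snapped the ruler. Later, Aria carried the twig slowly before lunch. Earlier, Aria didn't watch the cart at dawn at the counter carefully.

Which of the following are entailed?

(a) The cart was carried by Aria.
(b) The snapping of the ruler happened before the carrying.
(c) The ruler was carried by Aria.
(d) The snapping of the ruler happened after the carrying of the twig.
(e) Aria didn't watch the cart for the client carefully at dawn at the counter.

(b), (e)

(a) Not entailed — Aria carried the twig, not the cart; the cart belongs to the watching event.
(b) Entailed — the narrative places the snapping before the carrying.
(c) Not entailed — Aria carried the twig, not the ruler; the ruler belongs to the snapping event.
(d) Not entailed — the narrative places the snapping before the carrying, not after.
(e) Entailed — under negation, adding a further restriction is entailed: if no such watching event occurred, none occurred for the client either.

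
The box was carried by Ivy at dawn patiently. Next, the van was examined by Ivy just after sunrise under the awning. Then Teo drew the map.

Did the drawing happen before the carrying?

no

The narrative orders the carrying before the drawing.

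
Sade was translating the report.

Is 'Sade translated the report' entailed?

'was translating' is progressive; for an accomplishment like 'translate the report', it doesn't entail completion.

no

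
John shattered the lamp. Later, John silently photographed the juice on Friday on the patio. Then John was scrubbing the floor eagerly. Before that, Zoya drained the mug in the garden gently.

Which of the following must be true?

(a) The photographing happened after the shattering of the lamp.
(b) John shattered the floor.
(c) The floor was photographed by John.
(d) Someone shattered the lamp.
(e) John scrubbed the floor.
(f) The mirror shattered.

(a) Entailed — the narrative places the shattering before the photographing.
(b) Not entailed — John shattered the lamp, not the floor; the floor belongs to the scrubbing event.
(c) Not entailed — John photographed the juice, not the floor; the floor belongs to the scrubbing event.
(d) Entailed — generalizing the agent leaves a sub-description the original still satisfies.
(e) Entailed — 'scrub' is an activity; 'was scrubbing' entails that some scrubbing happened, so 'scrubbed' holds.
(f) Not entailed — the lamp is what shattered, not the mirror.

(a), (d), (e)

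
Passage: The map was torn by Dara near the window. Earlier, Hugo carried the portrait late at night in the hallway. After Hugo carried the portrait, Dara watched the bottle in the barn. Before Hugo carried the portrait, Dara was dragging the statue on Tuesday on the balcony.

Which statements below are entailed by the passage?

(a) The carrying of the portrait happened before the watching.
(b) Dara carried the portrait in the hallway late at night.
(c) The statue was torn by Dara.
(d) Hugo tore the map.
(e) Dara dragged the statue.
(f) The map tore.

(a) Entailed — the narrative places the carrying before the watching.
(b) Not entailed — the passage has Hugo carrying the portrait, not Dara.
(c) Not entailed — Dara tore the map, not the statue; the statue belongs to the dragging event.
(d) Not entailed — the passage has Dara tearing the map, not Hugo.
(e) Entailed — 'drag' is an activity; 'was dragging' entails that some dragging happened, so 'dragged' holds.
(f) Entailed — 'Dara tore the map' is causative; it entails the inchoative 'the map tore'.

(a), (e), (f)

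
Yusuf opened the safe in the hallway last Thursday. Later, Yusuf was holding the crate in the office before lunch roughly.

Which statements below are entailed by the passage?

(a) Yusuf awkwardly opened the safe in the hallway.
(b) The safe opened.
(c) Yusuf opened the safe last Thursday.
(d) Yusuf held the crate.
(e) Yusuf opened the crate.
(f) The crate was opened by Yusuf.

(a) Not entailed — 'awkwardly' adds information not in the original event.
(b) Entailed — 'Yusuf opened the safe' is causative; it entails the inchoative 'the safe opened'.
(c) Entailed — every conjunct here is already in the original opening event.
(d) Entailed — 'hold' is an activity; 'was holding' entails that some holding happened, so 'held' holds.
(e) Not entailed — Yusuf opened the safe, not the crate; the crate belongs to the holding event.
(f) Not entailed — Yusuf opened the safe, not the crate; the crate belongs to the holding event.

(b), (c), (d)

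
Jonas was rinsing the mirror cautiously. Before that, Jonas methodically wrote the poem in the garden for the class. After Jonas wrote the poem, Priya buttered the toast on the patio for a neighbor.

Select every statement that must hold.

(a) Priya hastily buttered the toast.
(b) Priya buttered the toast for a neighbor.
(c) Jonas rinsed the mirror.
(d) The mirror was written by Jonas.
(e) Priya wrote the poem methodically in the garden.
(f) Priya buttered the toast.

(b), (c), (f)

(a) Not entailed — 'hastily' adds information not in the original event.
(b) Entailed — every conjunct here is already in the original buttering event.
(c) Entailed — 'rinse' is an activity; 'was rinsing' entails that some rinsing happened, so 'rinsed' holds.
(d) Not entailed — Jonas wrote the poem, not the mirror; the mirror belongs to the rinsing event.
(e) Not entailed — the passage has Jonas writing the poem, not Priya.
(f) Entailed — this follows by dropping conjuncts from the buttering event's description.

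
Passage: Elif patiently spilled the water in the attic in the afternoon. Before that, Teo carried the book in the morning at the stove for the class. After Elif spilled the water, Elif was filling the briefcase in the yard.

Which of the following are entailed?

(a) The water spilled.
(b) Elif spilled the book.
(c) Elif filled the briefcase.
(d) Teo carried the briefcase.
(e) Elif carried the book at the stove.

(a) Entailed — 'Elif spilled the water' is causative; it entails the inchoative 'the water spilled'.
(b) Not entailed — Elif spilled the water, not the book; the book belongs to the carrying event.
(c) Not entailed — 'was filling' is progressive on an accomplishment; it does not entail the completed 'filled'.
(d) Not entailed — Teo carried the book, not the briefcase; the briefcase belongs to the filling event.
(e) Not entailed — the passage has Teo carrying the book, not Elif.

(a)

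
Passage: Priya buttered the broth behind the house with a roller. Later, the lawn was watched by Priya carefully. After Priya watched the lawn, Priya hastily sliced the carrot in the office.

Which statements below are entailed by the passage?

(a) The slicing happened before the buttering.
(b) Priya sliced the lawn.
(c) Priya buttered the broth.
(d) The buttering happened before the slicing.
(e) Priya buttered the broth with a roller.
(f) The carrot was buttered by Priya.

(c), (d), (e)

(a) Not entailed — the narrative places the buttering before the slicing, not after.
(b) Not entailed — Priya sliced the carrot, not the lawn; the lawn belongs to the watching event.
(c) Entailed — dropping 'behind the house', 'with a roller' leaves a sub-description the original still satisfies.
(d) Entailed — the narrative places the buttering before the slicing.
(e) Entailed — dropping 'behind the house' leaves a sub-description the original still satisfies.
(f) Not entailed — Priya buttered the broth, not the carrot; the carrot belongs to the slicing event.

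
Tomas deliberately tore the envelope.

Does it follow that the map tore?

Nothing is said about any map; only the envelope is affected.

no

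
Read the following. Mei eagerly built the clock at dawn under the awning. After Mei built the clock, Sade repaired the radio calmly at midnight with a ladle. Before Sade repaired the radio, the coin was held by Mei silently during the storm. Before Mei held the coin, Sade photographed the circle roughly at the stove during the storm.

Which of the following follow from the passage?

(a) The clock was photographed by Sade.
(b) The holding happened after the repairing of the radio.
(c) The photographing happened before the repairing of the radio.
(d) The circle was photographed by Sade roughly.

(c), (d)

(a) Not entailed — Sade photographed the circle, not the clock; the clock belongs to the building event.
(b) Not entailed — the narrative places the holding before the repairing, not after.
(c) Entailed — the narrative places the photographing before the repairing.
(d) Entailed — the original entails any weakening of itself; this just drops 'at the stove', 'during the storm'.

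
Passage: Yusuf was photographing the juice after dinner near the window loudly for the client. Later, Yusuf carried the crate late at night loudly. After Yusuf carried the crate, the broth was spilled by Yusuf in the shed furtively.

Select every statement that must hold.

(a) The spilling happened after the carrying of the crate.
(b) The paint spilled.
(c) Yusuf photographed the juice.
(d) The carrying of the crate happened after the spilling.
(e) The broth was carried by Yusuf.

(a)

(a) Entailed — the narrative places the carrying before the spilling.
(b) Not entailed — the broth is what spilled, not the paint.
(c) Not entailed — 'was photographing' is progressive on an accomplishment; it does not entail the completed 'photographed'.
(d) Not entailed — the narrative places the carrying before the spilling, not after.
(e) Not entailed — Yusuf carried the crate, not the broth; the broth belongs to the spilling event.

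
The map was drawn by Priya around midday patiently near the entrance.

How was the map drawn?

'patiently' marks the manner of the drawing event.

patiently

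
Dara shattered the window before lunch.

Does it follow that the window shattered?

yes

'Dara shattered the window' is the causative; it entails the inchoative 'the window shattered'.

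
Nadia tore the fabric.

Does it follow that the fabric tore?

yes

'Nadia tore the fabric' is the causative; it entails the inchoative 'the fabric tore'.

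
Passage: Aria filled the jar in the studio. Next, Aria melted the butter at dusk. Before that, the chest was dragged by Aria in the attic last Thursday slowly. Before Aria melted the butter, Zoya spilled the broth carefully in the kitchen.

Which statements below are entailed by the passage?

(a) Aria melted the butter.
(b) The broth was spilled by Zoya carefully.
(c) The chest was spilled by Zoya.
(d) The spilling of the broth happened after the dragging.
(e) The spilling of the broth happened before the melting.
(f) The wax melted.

(a) Entailed — dropping 'at dusk' leaves a sub-description the original still satisfies.
(b) Entailed — the original entails any weakening of itself; this just drops 'in the kitchen'.
(c) Not entailed — Zoya spilled the broth, not the chest; the chest belongs to the dragging event.
(d) Not entailed — the narrative doesn't order the dragging relative to the spilling.
(e) Entailed — the narrative places the spilling before the melting.
(f) Not entailed — the butter is what melted, not the wax.

(a), (b), (e)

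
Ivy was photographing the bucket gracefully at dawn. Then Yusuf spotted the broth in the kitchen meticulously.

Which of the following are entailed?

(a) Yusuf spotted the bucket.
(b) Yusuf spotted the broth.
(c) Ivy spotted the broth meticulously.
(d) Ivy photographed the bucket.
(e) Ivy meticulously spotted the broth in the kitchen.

(b)

(a) Not entailed — Yusuf spotted the broth, not the bucket; the bucket belongs to the photographing event.
(b) Entailed — this follows by dropping conjuncts from the spotting event's description.
(c) Not entailed — the passage has Yusuf spotting the broth, not Ivy.
(d) Not entailed — 'was photographing' is progressive on an accomplishment; it does not entail the completed 'photographed'.
(e) Not entailed — the passage has Yusuf spotting the broth, not Ivy.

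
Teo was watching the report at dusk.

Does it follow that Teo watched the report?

'watch' is atelic; if Teo was watching the report, then Teo watched the report (for some time).

yes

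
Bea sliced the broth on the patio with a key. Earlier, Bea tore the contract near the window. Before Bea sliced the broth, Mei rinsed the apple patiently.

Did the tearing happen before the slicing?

yes

The narrative orders the tearing before the slicing.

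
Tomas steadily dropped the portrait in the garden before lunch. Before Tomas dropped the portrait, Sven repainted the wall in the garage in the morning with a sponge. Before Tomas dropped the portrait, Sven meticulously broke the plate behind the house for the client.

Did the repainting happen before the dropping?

yes

The narrative orders the repainting before the dropping.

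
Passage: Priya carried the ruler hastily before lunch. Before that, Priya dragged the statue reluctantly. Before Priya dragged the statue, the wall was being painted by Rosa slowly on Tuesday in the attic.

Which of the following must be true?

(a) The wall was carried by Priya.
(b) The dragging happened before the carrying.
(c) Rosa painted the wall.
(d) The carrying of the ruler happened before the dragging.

(a) Not entailed — Priya carried the ruler, not the wall; the wall belongs to the painting event.
(b) Entailed — the narrative places the dragging before the carrying.
(c) Not entailed — 'was painting' is progressive on an accomplishment; it does not entail the completed 'painted'.
(d) Not entailed — the narrative places the dragging before the carrying, not after.

(b)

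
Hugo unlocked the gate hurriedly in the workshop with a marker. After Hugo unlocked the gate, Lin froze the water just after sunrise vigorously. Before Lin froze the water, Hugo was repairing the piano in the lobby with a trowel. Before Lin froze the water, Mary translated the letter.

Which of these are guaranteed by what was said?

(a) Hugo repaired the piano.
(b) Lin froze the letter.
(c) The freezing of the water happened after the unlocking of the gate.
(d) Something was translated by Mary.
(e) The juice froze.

(c), (d)

(a) Not entailed — 'was repairing' is progressive on an accomplishment; it does not entail the completed 'repaired'.
(b) Not entailed — Lin froze the water, not the letter; the letter belongs to the translating event.
(c) Entailed — the narrative places the unlocking before the freezing.
(d) Entailed — generalizing the patient leaves a sub-description the original still satisfies.
(e) Not entailed — the water is what froze, not the juice.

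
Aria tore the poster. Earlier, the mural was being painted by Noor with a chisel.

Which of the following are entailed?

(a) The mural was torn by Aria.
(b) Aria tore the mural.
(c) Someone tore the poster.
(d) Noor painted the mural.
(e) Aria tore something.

(a) Not entailed — Aria tore the poster, not the mural; the mural belongs to the painting event.
(b) Not entailed — Aria tore the poster, not the mural; the mural belongs to the painting event.
(c) Entailed — the original entails any weakening of itself; this just generalizes the agent.
(d) Not entailed — 'was painting' is progressive on an accomplishment; it does not entail the completed 'painted'.
(e) Entailed — this follows by dropping conjuncts from the tearing event's description.

(c), (e)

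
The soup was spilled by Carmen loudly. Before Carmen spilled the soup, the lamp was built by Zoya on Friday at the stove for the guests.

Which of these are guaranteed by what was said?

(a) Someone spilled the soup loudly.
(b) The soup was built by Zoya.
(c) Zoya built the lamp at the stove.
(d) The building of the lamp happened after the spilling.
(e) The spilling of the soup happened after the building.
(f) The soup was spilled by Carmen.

(a) Entailed — this follows by dropping conjuncts from the spilling event's description.
(b) Not entailed — Zoya built the lamp, not the soup; the soup belongs to the spilling event.
(c) Entailed — this follows by dropping conjuncts from the building event's description.
(d) Not entailed — the narrative places the building before the spilling, not after.
(e) Entailed — the narrative places the building before the spilling.
(f) Entailed — this follows by dropping conjuncts from the spilling event's description.

(a), (c), (e), (f)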